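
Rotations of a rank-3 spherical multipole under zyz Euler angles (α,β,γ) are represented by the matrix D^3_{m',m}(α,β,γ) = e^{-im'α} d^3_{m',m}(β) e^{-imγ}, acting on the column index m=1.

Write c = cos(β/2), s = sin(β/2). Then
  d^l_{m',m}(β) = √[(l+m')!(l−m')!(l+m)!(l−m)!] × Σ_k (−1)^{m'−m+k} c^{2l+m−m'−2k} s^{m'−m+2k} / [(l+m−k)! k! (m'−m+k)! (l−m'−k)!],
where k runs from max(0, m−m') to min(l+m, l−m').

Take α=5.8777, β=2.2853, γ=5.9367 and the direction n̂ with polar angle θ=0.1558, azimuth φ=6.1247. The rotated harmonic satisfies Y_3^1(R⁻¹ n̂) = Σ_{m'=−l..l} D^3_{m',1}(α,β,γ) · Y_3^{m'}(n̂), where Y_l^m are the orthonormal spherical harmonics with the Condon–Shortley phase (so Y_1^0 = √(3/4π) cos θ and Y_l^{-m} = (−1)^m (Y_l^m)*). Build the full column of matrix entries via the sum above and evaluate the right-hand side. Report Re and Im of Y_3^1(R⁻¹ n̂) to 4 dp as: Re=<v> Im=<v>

Re=0.1106 Im=0.0344

Need the full column D^3_{m',1} for m'=−3..3 at α=5.8777, β=2.2853, γ=5.9367.
cos(β/2)=0.415185, sin(β/2)=0.909737
d^3_{-3,1}: single k=4 term ⇒ +0.457291;  D = +0.294884-0.349512i
d^3_{-2,1}: k∈[3..4] ⇒ +0.340803 -0.818127 = -0.477325;  D = -0.426753+0.213824i
d^3_{-1,1}: k∈[2..4] ⇒ +0.147554 -0.944576 +0.566885 = -0.230137;  D = -0.229737+0.013570i
d^3_{0,1}: k∈[1..3] ⇒ +0.038879 -0.559996 +0.896214 = +0.375097;  D = +0.352806+0.127381i
d^3_{1,1}: k∈[0..2] ⇒ +0.005122 -0.196738 +0.708432 = +0.516816;  D = +0.377453+0.353026i
d^3_{2,1}: k∈[0..1] ⇒ -0.035492 +0.340803 = +0.305311;  D = +0.122635+0.279599i
d^3_{3,1}: single k=0 term ⇒ +0.095246;  D = +0.000748+0.095243i
Y_3^{m'}(θ=0.1558,φ=6.1247) and Σ D·Y over m':
  (+0.2949-0.3495i)·(+0.0014+0.0007i)  (-0.4268+0.2138i)·(+0.0231+0.0076i)  (-0.2297+0.0136i)·(+0.1921+0.0307i)  (+0.3528+0.1274i)·(+0.6929+0.0000i)  (+0.3775+0.3530i)·(-0.1921+0.0307i)  (+0.1226+0.2796i)·(+0.0231-0.0076i)  (+0.0007+0.0952i)·(-0.0014+0.0007i)
Y_3^1(R⁻¹ n̂) = +0.110625+0.034416i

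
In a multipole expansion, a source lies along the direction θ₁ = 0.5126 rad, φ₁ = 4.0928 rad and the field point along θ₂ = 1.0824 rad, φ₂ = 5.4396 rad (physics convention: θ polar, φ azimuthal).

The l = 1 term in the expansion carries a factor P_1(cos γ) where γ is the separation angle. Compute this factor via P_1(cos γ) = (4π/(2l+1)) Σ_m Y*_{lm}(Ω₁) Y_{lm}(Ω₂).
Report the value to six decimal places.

0.505109

Expand P_1 via completeness: Σ_{m} conj(Y_{1,m}) at Ω₁ times Y_{1,m} at Ω₂ —
  m=-1: Y*=-0.098397-0.137949i  Y=+0.202828+0.227920i  product +0.011484-0.050407i
  m=+0: Y*=+0.425804-0.000000i  Y=+0.229257+0.000000i  product +0.097619+0.000000i
  m=+1: Y*=+0.098397-0.137949i  Y=-0.202828+0.227920i  product +0.011484+0.050407i
Total Σ_m = +0.120586+0.000000i. Multiply by 4.188790: +0.505109+0.000000i. P_1(cos γ) = 0.505109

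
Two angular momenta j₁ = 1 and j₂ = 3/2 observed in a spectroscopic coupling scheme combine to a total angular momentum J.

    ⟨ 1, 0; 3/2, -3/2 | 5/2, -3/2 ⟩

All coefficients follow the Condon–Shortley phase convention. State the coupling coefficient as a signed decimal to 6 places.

√[6·0!2!3!/6! · 1!1!0!3!1!4!] = √(72/5)
  +(−1)^0/∏(0,0,1,0,1,3)! = 1/6  (running 1/6)
⟨..|..⟩ = √(72/5)·(1/6) = +0.632456

+√(2/5) = +0.632456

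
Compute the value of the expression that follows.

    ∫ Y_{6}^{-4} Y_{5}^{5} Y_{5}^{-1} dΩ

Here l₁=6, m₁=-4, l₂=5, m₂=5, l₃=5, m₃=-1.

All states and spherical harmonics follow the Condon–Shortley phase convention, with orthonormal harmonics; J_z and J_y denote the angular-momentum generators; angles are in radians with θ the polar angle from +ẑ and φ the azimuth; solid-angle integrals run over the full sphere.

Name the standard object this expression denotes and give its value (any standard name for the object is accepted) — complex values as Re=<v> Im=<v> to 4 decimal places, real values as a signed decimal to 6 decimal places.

This is a Gaunt coefficient — the integral of a triple product of spherical harmonics over the sphere.
m-sum 0 ✓  L=16 even ✓  1≤5≤11 ✓
Π(2lᵢ+1) = 13×11×11 = 1573
triangle coeff Δ(6,5,5) = 1/28588560
Σ_t [1,5]: t=1:−1/345600 t=2:+1/13824 t=3:−1/5184 t=4:+1/13824 t=5:−1/345600 = -7/129600
(3j)²=80/7293 [(6 5 5; 0 0 0)], sign=+1
Σ_t [6,6]: t=6:+1/829440 = 1/829440
(3j)²=225/9724 [(6 5 5; -4 5 -1)], sign=+1
⇒ 4πI² = 1500/3757
I = (+1)√(1500/3757/(4π)) = 0.17824613

Gaunt coefficient, +0.178246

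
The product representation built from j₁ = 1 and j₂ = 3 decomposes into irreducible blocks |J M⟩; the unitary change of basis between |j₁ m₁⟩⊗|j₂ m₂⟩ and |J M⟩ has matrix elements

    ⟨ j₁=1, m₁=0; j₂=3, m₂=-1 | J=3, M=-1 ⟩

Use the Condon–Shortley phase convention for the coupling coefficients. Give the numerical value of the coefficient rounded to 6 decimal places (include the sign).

+√(1/12) = +0.288675

j₁+j₂−J=1  J+j₁−j₂=1  J−j₁+j₂=5  j₁+j₂+J+1=8
(j₁±m₁, j₂±m₂, J±M) = (1,1,2,4,2,4)
P² = 48
sum k=0..1:
  [0] +1/12 = 1/12
  [1] −1/24 = -1/24
S = 1/24
C² = P²·S² = 1/12 ; C = +0.288675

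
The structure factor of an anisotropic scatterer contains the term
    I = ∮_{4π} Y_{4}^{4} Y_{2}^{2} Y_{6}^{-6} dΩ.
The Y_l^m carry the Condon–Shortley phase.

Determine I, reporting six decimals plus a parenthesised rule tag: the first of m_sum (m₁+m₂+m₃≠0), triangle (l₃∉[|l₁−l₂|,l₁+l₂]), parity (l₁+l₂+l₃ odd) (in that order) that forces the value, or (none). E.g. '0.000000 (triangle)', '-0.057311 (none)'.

Checks pass: Σm=0; 12 even; l₃=6∈[2,6].
(2·4+1)(2·2+1)(2·6+1) = 585
Δ: 0! 8! 4! / 13! → 1/6435
sum: t=0:+1/2304 = 1/2304
3j²(4 2 6; 0 0 0) = Δ·Π!·Σ² = 5/143  (sign +1)
sum: t=0:+1/967680 = 1/967680
3j²(4 2 6; 4 2 -6) = Δ·Π!·Σ² = 1/13  (sign +1)
combine: 4πI² = 585·5/143·1/13 = 225/143
take √, sign +1: I = 0.35384927
No selection rule forces the value: the integral is nonzero (none).

0.353849 (none)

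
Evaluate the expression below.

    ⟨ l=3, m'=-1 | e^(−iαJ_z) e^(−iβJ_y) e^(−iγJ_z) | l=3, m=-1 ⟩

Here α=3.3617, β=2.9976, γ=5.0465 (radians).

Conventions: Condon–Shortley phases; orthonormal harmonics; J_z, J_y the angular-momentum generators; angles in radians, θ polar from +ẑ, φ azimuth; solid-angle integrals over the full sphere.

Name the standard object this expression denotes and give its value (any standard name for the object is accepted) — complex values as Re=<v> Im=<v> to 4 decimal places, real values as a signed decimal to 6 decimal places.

Wigner D-matrix element, Re=-0.0161 Im=0.0259

This is a Wigner D-matrix element — the rotation-matrix element ⟨l m'| R(α,β,γ) |l m⟩ in the angular-momentum basis.
Split into d^3_{-1,-1}(β=2.9976) × two z-phases.
c=cos(2.997600/2)=0.071934, s=sin(2.997600/2)=0.997409; N=√[2·24·2·24]=48.000000
k: max(0,(-1)−(-1))=0 … min(3+(-1),3−(-1))=2
  k=0: (−1)^0·48.0000/(48)·0.0719^6·0.9974^0 = +0.000000
  k=1: (−1)^1·48.0000/(6)·0.0719^4·0.9974^2 = -0.000213
  k=2: (−1)^2·48.0000/(8)·0.0719^2·0.9974^4 = +0.030727
d^3_{-1,-1}(2.9976) = +0.000000 -0.000213 +0.030727 = +0.030514
D = (-0.975874-0.218334i)·(+0.030514)·(+0.327929-0.944702i) = -0.016059+0.025946i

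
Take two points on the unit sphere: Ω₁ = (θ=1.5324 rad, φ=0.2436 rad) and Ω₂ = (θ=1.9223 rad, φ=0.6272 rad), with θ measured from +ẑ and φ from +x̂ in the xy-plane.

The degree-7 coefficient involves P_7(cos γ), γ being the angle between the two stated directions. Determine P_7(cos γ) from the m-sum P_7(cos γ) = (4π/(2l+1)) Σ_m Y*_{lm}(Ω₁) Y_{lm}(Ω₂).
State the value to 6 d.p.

-0.401693

Addition theorem: P_7(cos γ) = (4π/15) Σ_m Y*_{lm}(Ω₁) Y_{lm}(Ω₂), m = −7…7:
  [-7]  conj(Y_{7,-7})(Ω₁) = -0.06666 + 0.49298j ; Y_{7,-7}(Ω₂) = -0.10174 + 0.30499j ; Δ = -0.14357 - 0.07049j
  [-6]  conj(Y_{7,-6})(Ω₁) = 0.00779 + 0.07108j ; Y_{7,-6}(Ω₂) = 0.35865 - 0.25692j ; Δ = 0.02106 + 0.02349j
  [-5]  conj(Y_{7,-5})(Ω₁) = -0.12390 - 0.33649j ; Y_{7,-5}(Ω₂) = -0.14484 - 0.00081j ; Δ = 0.01767 + 0.04884j
  [-4]  conj(Y_{7,-4})(Ω₁) = -0.04703 - 0.06927j ; Y_{7,-4}(Ω₂) = -0.23095 - 0.16938j ; Δ = -0.00087 + 0.02396j
  [-3]  conj(Y_{7,-3})(Ω₁) = 0.23863 + 0.21390j ; Y_{7,-3}(Ω₂) = 0.07881 + 0.24534j ; Δ = -0.03367 + 0.07540j
  [-2]  conj(Y_{7,-2})(Ω₁) = 0.07863 + 0.04166j ; Y_{7,-2}(Ω₂) = -0.05864 + 0.17912j ; Δ = -0.01207 + 0.01164j
  [-1]  conj(Y_{7,-1})(Ω₁) = -0.29746 - 0.07393j ; Y_{7,-1}(Ω₂) = 0.23123 - 0.16760j ; Δ = -0.08117 + 0.03276j
  [+0]  conj(Y_{7,0})(Ω₁) = -0.09053 + 0.00000j ; Y_{7,0}(Ω₂) = 0.15709 + 0.00000j ; Δ = -0.01422 + 0.00000j
  [+1]  conj(Y_{7,1})(Ω₁) = 0.29746 - 0.07393j ; Y_{7,1}(Ω₂) = -0.23123 - 0.16760j ; Δ = -0.08117 - 0.03276j
  [+2]  conj(Y_{7,2})(Ω₁) = 0.07863 - 0.04166j ; Y_{7,2}(Ω₂) = -0.05864 - 0.17912j ; Δ = -0.01207 - 0.01164j
  [+3]  conj(Y_{7,3})(Ω₁) = -0.23863 + 0.21390j ; Y_{7,3}(Ω₂) = -0.07881 + 0.24534j ; Δ = -0.03367 - 0.07540j
  [+4]  conj(Y_{7,4})(Ω₁) = -0.04703 + 0.06927j ; Y_{7,4}(Ω₂) = -0.23095 + 0.16938j ; Δ = -0.00087 - 0.02396j
  [+5]  conj(Y_{7,5})(Ω₁) = 0.12390 - 0.33649j ; Y_{7,5}(Ω₂) = 0.14484 - 0.00081j ; Δ = 0.01767 - 0.04884j
  [+6]  conj(Y_{7,6})(Ω₁) = 0.00779 - 0.07108j ; Y_{7,6}(Ω₂) = 0.35865 + 0.25692j ; Δ = 0.02106 - 0.02349j
  [+7]  conj(Y_{7,7})(Ω₁) = 0.06666 + 0.49298j ; Y_{7,7}(Ω₂) = 0.10174 + 0.30499j ; Δ = -0.14357 + 0.07049j
Σ over m = -0.47949 + 0.00000j; ×(4π/15) → -0.40169 + 0.00000j. Real part: -0.401693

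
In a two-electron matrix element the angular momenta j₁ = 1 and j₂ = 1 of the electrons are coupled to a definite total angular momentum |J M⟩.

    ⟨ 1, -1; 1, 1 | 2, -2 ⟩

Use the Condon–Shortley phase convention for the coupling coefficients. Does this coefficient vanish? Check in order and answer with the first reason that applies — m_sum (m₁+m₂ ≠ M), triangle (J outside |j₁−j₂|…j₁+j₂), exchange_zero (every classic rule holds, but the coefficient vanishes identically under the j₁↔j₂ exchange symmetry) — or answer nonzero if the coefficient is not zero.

m_sum

m-sum: m₁+m₂ = -1+1 = 0, M = -2  ✗ ⇒ coefficient is 0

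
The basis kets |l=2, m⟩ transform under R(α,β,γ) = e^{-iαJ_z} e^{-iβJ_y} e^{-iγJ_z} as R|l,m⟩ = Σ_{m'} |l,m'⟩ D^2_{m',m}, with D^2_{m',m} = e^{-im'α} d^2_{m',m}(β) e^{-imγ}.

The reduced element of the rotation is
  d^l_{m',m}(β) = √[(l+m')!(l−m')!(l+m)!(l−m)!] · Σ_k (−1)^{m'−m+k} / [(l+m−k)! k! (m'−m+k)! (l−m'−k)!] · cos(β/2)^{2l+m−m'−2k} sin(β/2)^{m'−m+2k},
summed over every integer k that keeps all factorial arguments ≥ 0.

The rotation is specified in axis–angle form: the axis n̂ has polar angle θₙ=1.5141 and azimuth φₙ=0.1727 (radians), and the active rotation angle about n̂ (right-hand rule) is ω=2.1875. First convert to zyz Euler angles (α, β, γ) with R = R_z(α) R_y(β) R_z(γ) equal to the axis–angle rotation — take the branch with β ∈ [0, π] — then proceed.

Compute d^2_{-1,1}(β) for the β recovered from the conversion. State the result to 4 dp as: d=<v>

d=-0.1153

Axis–angle → zyz. n̂ = (sinθₙcosφₙ, sinθₙsinφₙ, cosθₙ) = (+0.983541, +0.171567, +0.056666), ω = 2.1875.
R = I cosω + sinω [n̂]ₓ + (1−cosω) n̂n̂ᵀ gives
  R = [+0.948473, +0.220108, +0.227929; +0.312563, -0.531890, -0.787018; -0.051996, +0.817707, -0.573281]
β = atan2(√(R₁₃²+R₂₃²), R₃₃) = 2.181301; α = atan2(R₂₃, R₁₃) mod 2π = 4.994287; γ = atan2(R₃₂, −R₃₁) mod 2π = 1.507295
d^2_{-1,1}(β=2.1813) via the finite sum:
With c≡cos(β/2)=0.461909 and s≡sin(β/2)=0.886928, N=[1·6·6·1]^{1/2}=6.000000
Admissible k: 2..3 (factorial args all ≥0)
  k=2: (−1)^0·6.0000/(2)·0.4619^2·0.8869^2 = +0.503512
  k=3: (−1)^1·6.0000/(6)·0.4619^0·0.8869^4 = -0.618803
d^2_{-1,1}(2.1813) = +0.503512 -0.618803 = -0.115292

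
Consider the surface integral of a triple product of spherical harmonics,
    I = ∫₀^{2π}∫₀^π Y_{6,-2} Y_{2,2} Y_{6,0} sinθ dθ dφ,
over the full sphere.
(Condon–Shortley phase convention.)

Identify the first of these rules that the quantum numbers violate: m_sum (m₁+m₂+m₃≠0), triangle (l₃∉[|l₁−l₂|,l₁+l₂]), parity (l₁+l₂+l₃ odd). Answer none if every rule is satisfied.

none

m₁+m₂+m₃ = -2 + 2 + 0 = 0  ✓
triangle: |6−2|=4 ≤ l₃=6 ≤ 6+2=8  ✓
parity: l₁+l₂+l₃ = 14 is even  ✓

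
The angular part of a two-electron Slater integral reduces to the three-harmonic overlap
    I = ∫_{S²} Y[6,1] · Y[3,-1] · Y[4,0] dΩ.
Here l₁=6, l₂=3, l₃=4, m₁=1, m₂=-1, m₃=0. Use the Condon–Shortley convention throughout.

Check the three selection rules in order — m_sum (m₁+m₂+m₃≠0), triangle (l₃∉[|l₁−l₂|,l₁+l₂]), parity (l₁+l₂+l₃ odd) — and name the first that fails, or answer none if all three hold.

parity

Σmᵢ = 0  ✓
l₃∈[|l₁−l₂|,l₁+l₂]=[3,9], have l₃=4  ✓
Σlᵢ = 13 ⇒ odd  ✗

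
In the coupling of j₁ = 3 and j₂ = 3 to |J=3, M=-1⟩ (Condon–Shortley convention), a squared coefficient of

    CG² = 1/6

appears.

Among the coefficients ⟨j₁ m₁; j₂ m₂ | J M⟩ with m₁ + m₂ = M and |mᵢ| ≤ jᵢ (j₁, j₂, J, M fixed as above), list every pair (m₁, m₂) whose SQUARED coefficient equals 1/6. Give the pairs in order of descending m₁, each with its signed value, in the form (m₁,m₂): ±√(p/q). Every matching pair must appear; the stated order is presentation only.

Admissible pairs with m₁+m₂ = M = -1: (-3,2), (-2,1), (-1,0), (0,-1), (1,-2), (2,-3)
  (m₁,m₂)=(2,-3): CG² = 1/3, CG = +√(1/3)
  (m₁,m₂)=(1,-2): CG² = 0/1, CG = 0
  (m₁,m₂)=(0,-1): CG² = 1/6, CG = −√(1/6)   ← matches the target
  (m₁,m₂)=(-1,0): CG² = 1/6, CG = +√(1/6)   ← matches the target
  (m₁,m₂)=(-2,1): CG² = 0/1, CG = 0
  (m₁,m₂)=(-3,2): CG² = 1/3, CG = −√(1/3)
Pairs with CG² = 1/6: (0,-1): −√(1/6); (-1,0): +√(1/6)

(0,-1): −√(1/6); (-1,0): +√(1/6)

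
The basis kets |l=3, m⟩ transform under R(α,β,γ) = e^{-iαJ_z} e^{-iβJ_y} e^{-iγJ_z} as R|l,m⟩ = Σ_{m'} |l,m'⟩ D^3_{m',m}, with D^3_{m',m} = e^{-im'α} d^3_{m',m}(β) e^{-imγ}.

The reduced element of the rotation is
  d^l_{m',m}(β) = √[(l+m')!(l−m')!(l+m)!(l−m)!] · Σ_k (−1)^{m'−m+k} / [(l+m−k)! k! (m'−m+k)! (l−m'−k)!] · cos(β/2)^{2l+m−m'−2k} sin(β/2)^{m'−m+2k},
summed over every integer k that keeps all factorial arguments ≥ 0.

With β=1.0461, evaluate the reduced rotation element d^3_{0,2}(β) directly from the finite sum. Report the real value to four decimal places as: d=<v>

d^3_{0,2}(β=1.0461) via the finite sum:
With c≡cos(β/2)=0.866300 and s≡sin(β/2)=0.499525, N=[6·6·120·1]^{1/2}=65.726707
k: max(0,(2)−(0))=2 … min(3+(2),3−(0))=3
  k=2: (−1)^0·65.7267/(12)·0.8663^4·0.4995^2 = +0.769745
  k=3: (−1)^1·65.7267/(12)·0.8663^2·0.4995^4 = -0.255932
d^3_{0,2}(1.0461) = +0.769745 -0.255932 = +0.513813

d=0.5138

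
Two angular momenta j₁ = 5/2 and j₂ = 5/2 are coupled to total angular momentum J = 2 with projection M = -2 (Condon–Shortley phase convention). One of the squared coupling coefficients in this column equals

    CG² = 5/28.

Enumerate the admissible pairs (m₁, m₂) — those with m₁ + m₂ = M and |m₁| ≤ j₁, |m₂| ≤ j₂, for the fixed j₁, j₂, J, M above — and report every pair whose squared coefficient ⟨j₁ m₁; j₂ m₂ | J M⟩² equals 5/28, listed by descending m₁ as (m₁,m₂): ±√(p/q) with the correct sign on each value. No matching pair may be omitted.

Admissible pairs with m₁+m₂ = M = -2: (-5/2,1/2), (-3/2,-1/2), (-1/2,-3/2), (1/2,-5/2)
  (m₁,m₂)=(1/2,-5/2): CG² = 5/28, CG = +√(5/28)   ← matches the target
  (m₁,m₂)=(-1/2,-3/2): CG² = 9/28, CG = −√(9/28)
  (m₁,m₂)=(-3/2,-1/2): CG² = 9/28, CG = +√(9/28)
  (m₁,m₂)=(-5/2,1/2): CG² = 5/28, CG = −√(5/28)   ← matches the target
Pairs with CG² = 5/28: (1/2,-5/2): +√(5/28); (-5/2,1/2): −√(5/28)

(1/2,-5/2): +√(5/28); (-5/2,1/2): −√(5/28)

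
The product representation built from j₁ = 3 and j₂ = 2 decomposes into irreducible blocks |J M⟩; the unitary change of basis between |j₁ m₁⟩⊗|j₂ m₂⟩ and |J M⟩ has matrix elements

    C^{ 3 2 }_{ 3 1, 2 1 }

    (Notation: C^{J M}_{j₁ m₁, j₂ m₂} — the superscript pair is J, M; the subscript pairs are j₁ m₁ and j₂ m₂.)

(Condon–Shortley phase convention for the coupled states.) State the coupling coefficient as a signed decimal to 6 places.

j₁+j₂−J=2  J+j₁−j₂=4  J−j₁+j₂=2  j₁+j₂+J+1=9
(j₁±m₁, j₂±m₂, J±M) = (4,2,3,1,5,1)
P² = 64
sum k=1..2:
  [1] −1/12 = -1/12
  [2] +1/48 = 1/48
S = -1/16
C² = P²·S² = 1/4 ; C = -0.500000

−√(1/4) ≈ -0.500000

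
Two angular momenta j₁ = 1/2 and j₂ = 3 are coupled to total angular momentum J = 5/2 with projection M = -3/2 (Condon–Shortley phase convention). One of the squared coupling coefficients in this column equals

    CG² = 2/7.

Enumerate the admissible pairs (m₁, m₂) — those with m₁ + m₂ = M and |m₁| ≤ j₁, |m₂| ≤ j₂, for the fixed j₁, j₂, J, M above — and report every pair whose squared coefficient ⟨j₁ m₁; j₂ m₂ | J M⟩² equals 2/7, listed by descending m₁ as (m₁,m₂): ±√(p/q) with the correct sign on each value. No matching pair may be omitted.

(-1/2,-1): −√(2/7)

Admissible pairs with m₁+m₂ = M = -3/2: (-1/2,-1), (1/2,-2)
  (m₁,m₂)=(1/2,-2): CG² = 5/7, CG = +√(5/7)
  (m₁,m₂)=(-1/2,-1): CG² = 2/7, CG = −√(2/7)   ← matches the target
Pairs with CG² = 2/7: (-1/2,-1): −√(2/7)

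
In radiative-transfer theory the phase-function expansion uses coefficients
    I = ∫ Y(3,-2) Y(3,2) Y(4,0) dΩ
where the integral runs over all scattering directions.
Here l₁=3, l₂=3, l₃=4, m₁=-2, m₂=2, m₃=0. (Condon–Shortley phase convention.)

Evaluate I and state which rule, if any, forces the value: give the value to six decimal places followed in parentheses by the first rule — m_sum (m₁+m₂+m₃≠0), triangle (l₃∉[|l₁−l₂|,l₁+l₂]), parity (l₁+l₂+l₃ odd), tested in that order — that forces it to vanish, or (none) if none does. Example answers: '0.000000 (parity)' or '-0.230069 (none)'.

Checks pass: Σm=0; 10 even; l₃=4∈[0,6].
(2·3+1)(2·3+1)(2·4+1) = 441
Δ: 2! 4! 4! / 11! → 1/34650
sum: t=0:+1/72 t=1:−1/16 t=2:+1/72 = -5/144
3j²(3 3 4; 0 0 0) = Δ·Π!·Σ² = 2/77  (sign -1)
sum: t=1:−1/576 t=2:+1/72 = 7/576
3j²(3 3 4; -2 2 0) = Δ·Π!·Σ² = 7/198  (sign +1)
combine: 4πI² = 441·2/77·7/198 = 49/121
take √, sign -1: I = -0.17951487
No selection rule forces the value: the integral is nonzero (none).

-0.179515 (none)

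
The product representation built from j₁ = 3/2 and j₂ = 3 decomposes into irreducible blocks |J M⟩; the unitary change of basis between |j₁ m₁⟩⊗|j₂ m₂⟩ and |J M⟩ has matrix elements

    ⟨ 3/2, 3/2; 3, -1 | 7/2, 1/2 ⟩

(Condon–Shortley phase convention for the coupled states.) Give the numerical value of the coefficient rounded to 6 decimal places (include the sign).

+0.617213

j₁+j₂−J=1  J+j₁−j₂=2  J−j₁+j₂=5  j₁+j₂+J+1=9
(j₁±m₁, j₂±m₂, J±M) = (3,0,2,4,4,3)
P² = 1536/7
sum k=0..0:
  [0] +1/24 = 1/24
S = 1/24
C² = P²·S² = 8/21 ; C = +0.617213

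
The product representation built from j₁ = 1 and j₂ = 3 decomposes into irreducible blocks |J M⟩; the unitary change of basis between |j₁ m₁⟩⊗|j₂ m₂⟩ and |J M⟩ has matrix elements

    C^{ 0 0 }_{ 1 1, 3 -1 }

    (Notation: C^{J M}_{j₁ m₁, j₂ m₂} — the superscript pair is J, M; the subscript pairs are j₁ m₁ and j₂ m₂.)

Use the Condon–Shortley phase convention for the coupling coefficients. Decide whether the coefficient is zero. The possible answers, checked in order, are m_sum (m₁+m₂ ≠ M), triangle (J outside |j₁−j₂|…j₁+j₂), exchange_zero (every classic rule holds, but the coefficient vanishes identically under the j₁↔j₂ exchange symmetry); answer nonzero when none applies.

triangle

m-sum: m₁+m₂ = 1+(-1) = 0, M = 0  ✓
triangle: need |j₁−j₂| ≤ J ≤ j₁+j₂, i.e. J ∈ [2, 4]; J = 0 is outside ✗ ⇒ coefficient is 0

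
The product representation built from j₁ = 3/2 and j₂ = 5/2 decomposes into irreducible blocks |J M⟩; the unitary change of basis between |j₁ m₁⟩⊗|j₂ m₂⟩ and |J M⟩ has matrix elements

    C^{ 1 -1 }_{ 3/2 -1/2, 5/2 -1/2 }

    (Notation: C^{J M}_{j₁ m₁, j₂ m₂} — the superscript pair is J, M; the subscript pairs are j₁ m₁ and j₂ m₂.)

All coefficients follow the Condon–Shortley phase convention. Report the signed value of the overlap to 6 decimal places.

+√(3/20) ≈ +0.387298

triangle: 3!×0!×2!/6! = 12/720
(j±m)!: 1!×2!×2!×3!×0!×2! = 48
prefactor² = (2J+1)×Δ×N² = 12/5
  k=2: +1/(2!×1!×0!×0!×0!×2!) = 1/4
Σ = 1/4  ⇒  CG² = 12/5×(1/4)² = 3/20
CG = +√(3/20) = +0.387298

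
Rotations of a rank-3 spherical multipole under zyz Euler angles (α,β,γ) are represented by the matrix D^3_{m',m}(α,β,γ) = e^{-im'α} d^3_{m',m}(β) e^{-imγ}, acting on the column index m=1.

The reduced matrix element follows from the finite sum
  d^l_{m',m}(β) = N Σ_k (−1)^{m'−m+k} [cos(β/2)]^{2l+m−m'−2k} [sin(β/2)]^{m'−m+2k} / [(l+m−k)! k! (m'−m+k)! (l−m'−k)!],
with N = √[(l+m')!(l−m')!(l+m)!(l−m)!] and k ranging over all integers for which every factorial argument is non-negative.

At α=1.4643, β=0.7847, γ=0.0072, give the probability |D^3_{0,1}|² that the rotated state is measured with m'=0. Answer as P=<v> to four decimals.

P=0.2116

First d^3_{0,1}(β=0.7847), then the phase factors e^{-i(0)α} and e^{-i(1)γ}:
Half-angle: c=0.924013, s=0.382361. N=√(6·6·24·2)=41.569219
The bounds max(0,m−m')=1 and min(l+m,l−m')=3 give 3 terms
  k=1: (−1)^0·41.5692/(12)·0.9240^5·0.3824^1 = +0.892184
  k=2: (−1)^1·41.5692/(4)·0.9240^3·0.3824^3 = -0.458318
  k=3: (−1)^2·41.5692/(12)·0.9240^1·0.3824^5 = +0.026160
d^3_{0,1}(0.7847) = +0.892184 -0.458318 +0.026160 = +0.460027
|D^3_{0,1}|² = |d^3_{0,1}(β)|² = (+0.460027)² = 0.211625 (the z-rotation phases have unit modulus)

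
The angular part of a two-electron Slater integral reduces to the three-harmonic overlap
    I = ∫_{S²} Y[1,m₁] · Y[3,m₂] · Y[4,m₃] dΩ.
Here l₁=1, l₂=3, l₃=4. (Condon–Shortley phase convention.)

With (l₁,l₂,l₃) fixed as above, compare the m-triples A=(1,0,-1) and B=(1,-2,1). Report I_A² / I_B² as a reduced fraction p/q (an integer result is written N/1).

Shared (l₁,l₂,l₃)=(1,3,4): N and (l;000)² cancel in I_A²/I_B².
A: Δ = 0!·2!·6!/9! = 1/252; Racah Σ t=0..0: t=0:+1/72 = 1/72; ⇒ 3j(1 3 4; 1 0 -1)² = 5/126, sgn -1
B: Δ = 0!·2!·6!/9! = 1/252; Racah Σ t=0..0: t=0:+1/240 = 1/240; ⇒ 3j(1 3 4; 1 -2 1)² = 1/84, sgn -1
I_A²/I_B² = (5/126)/(1/84) = 10/3

10/3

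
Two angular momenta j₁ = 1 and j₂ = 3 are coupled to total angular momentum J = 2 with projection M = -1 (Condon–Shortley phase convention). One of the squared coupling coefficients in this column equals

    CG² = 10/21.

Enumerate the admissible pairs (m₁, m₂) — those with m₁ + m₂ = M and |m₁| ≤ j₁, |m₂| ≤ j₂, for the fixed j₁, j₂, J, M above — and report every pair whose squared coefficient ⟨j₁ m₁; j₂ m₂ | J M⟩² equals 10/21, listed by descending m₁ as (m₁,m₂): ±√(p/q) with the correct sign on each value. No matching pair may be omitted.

(1,-2): +√(10/21)

Admissible pairs with m₁+m₂ = M = -1: (-1,0), (0,-1), (1,-2)
  (m₁,m₂)=(1,-2): CG² = 10/21, CG = +√(10/21)   ← matches the target
  (m₁,m₂)=(0,-1): CG² = 8/21, CG = −√(8/21)
  (m₁,m₂)=(-1,0): CG² = 1/7, CG = +√(1/7)
Pairs with CG² = 10/21: (1,-2): +√(10/21)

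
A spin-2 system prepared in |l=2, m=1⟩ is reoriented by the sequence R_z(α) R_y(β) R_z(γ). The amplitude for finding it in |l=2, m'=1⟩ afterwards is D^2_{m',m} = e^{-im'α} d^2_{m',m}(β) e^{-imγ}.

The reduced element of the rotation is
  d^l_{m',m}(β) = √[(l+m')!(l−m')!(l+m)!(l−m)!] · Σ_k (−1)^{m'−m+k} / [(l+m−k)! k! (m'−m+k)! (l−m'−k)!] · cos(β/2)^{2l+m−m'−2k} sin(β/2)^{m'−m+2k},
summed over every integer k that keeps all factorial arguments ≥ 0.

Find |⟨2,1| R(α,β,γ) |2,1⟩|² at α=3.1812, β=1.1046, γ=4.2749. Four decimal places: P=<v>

P=0.0054

D^2_{1,1}(3.1812,1.1046,4.2749) = e^{-i·1·3.1812}·d^2_{1,1}(1.1046)·e^{-i·1·4.2749}. Compute d first:
c=cos(1.104600/2)=0.851320, s=sin(1.104600/2)=0.524647; N=√[6·1·6·1]=6.000000
k∈{0,1} keeps every argument non-negative
  k=0: (−1)^0·6.0000/(6)·0.8513^4·0.5246^0 = +0.525257
  k=1: (−1)^1·6.0000/(2)·0.8513^2·0.5246^2 = -0.598468
d^2_{1,1}(1.1046) = +0.525257 -0.598468 = -0.073211
|D^2_{1,1}|² = |d^2_{1,1}(β)|² = (-0.073211)² = 0.005360 (the z-rotation phases have unit modulus)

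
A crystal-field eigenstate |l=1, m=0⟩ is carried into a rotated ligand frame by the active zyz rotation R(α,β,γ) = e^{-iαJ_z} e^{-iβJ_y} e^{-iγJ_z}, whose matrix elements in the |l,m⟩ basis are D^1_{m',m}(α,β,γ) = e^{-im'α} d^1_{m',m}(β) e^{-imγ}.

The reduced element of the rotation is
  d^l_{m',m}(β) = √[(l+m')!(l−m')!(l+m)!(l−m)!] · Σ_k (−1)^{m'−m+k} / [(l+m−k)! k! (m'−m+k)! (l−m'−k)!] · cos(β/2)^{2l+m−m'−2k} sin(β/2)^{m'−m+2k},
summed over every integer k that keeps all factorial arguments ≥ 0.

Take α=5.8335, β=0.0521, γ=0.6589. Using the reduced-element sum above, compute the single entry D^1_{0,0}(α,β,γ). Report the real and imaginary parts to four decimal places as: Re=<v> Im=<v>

First d^1_{0,0}(β=0.0521), then the phase factors e^{-i(0)α} and e^{-i(0)γ}:
Half-angle: c=0.999661, s=0.026047. N=√(1·1·1·1)=1.000000
k: max(0,(0)−(0))=0 … min(1+(0),1−(0))=1
  k=0: (−1)^0·1.0000/(1)·0.9997^2·0.0260^0 = +0.999322
  k=1: (−1)^1·1.0000/(1)·0.9997^0·0.0260^2 = -0.000678
d^1_{0,0}(0.0521) = +0.999322 -0.000678 = +0.998643
D = (+1.000000+0.000000i)·(+0.998643)·(+1.000000+0.000000i) = +0.998643+0.000000i

Re=0.9986 Im=0.0000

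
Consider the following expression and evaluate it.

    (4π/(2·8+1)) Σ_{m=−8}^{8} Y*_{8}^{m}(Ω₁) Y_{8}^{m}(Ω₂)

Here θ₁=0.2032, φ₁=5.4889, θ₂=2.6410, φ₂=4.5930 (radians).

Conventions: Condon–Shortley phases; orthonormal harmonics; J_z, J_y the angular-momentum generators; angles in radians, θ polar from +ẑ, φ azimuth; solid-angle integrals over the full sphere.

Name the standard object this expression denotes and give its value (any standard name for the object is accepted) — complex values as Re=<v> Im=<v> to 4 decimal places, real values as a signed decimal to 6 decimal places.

This sum is the spherical-harmonic addition theorem: it equals the Legendre polynomial P_l(cos γ) of the angle γ between the two directions.
Term-by-term m-sum for l=8 (normalisation 4π/17 = 0.739198):
  m=-8: Y*=(0.000001, -0.000000)  Y=(0.000838, 0.001185)  product (0.000000, 0.000000)
  m=-7: Y*=(0.000021, 0.000018)  Y=(-0.007870, 0.007116)  product (-0.000000, 0.000000)
  m=-6: Y*=(0.000018, 0.000340)  Y=(-0.036589, -0.031855)  product (0.000010, -0.000013)
  m=-5: Y*=(-0.002049, 0.002240)  Y=(0.087258, -0.128385)  product (0.000109, 0.000459)
  m=-4: Y*=(-0.020114, 0.000715)  Y=(0.310745, 0.160813)  product (-0.006365, -0.003012)
  m=-3: Y*=(-0.071162, -0.067465)  Y=(-0.180899, 0.483284)  product (0.045478, -0.022187)
  m=-2: Y*=(-0.005906, -0.332245)  Y=(-0.352736, -0.085864)  product (-0.026444, 0.117702)
  m=-1: Y*=(0.473615, -0.482109)  Y=(-0.021893, 0.182502)  product (0.077617, 0.096990)
  m=+0: Y*=(0.445457, -0.000000)  Y=(-0.437152, 0.000000)  product (-0.194732, 0.000000)
  m=+1: Y*=(-0.473615, -0.482109)  Y=(0.021893, 0.182502)  product (0.077617, -0.096990)
  m=+2: Y*=(-0.005906, 0.332245)  Y=(-0.352736, 0.085864)  product (-0.026444, -0.117702)
  m=+3: Y*=(0.071162, -0.067465)  Y=(0.180899, 0.483284)  product (0.045478, 0.022187)
  m=+4: Y*=(-0.020114, -0.000715)  Y=(0.310745, -0.160813)  product (-0.006365, 0.003012)
  m=+5: Y*=(0.002049, 0.002240)  Y=(-0.087258, -0.128385)  product (0.000109, -0.000459)
  m=+6: Y*=(0.000018, -0.000340)  Y=(-0.036589, 0.031855)  product (0.000010, 0.000013)
  m=+7: Y*=(-0.000021, 0.000018)  Y=(0.007870, 0.007116)  product (-0.000000, -0.000000)
  m=+8: Y*=(0.000001, 0.000000)  Y=(0.000838, -0.001185)  product (0.000000, -0.000000)
Accumulated sum (-0.013924, 0.000000); after 4π/(2l+1) scaling, (-0.010293, 0.000000) ⇒ P_8 = -0.010293

Legendre polynomial (addition theorem), -0.010293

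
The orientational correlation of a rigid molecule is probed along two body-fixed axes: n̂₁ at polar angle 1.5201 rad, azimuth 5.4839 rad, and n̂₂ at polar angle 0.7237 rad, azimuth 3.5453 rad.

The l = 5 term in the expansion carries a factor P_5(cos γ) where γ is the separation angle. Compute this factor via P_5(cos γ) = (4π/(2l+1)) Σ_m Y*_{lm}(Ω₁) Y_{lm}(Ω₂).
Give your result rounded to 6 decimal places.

-0.307353

Term-by-term m-sum for l=5 (normalisation 4π/11 = 1.142397):
  m=-5: Y*=-0.302678+0.347926i  Y=+0.025579+0.053259i  product -0.026272-0.007221i
  m=-4: Y*=-0.073880+0.004108i  Y=-0.009307-0.211236i  product +0.001555+0.015568i
  m=-3: Y*=+0.247754+0.227925i  Y=-0.143309+0.381109i  product -0.122370+0.061758i
  m=-2: Y*=+0.002361+0.084969i  Y=+0.263568-0.275437i  product +0.024026+0.021745i
  m=-1: Y*=+0.215033-0.221090i  Y=+0.046743-0.019967i  product +0.005637-0.014628i
  m=+0: Y*=+0.087833-0.000000i  Y=-0.389304+0.000000i  product -0.034194+0.000000i
  m=+1: Y*=-0.215033-0.221090i  Y=-0.046743-0.019967i  product +0.005637+0.014628i
  m=+2: Y*=+0.002361-0.084969i  Y=+0.263568+0.275437i  product +0.024026-0.021745i
  m=+3: Y*=-0.247754+0.227925i  Y=+0.143309+0.381109i  product -0.122370-0.061758i
  m=+4: Y*=-0.073880-0.004108i  Y=-0.009307+0.211236i  product +0.001555-0.015568i
  m=+5: Y*=+0.302678+0.347926i  Y=-0.025579+0.053259i  product -0.026272+0.007221i
Accumulated sum -0.269042-0.000000i; after 4π/(2l+1) scaling, -0.307353-0.000000i ⇒ P_5 = -0.307353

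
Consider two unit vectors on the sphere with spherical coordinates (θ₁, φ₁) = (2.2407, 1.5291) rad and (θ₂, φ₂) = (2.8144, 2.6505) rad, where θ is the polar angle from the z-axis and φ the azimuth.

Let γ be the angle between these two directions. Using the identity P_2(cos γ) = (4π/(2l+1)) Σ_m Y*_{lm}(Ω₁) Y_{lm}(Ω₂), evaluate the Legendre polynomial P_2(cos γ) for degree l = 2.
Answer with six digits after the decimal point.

Addition theorem: P_2(cos γ) = (4π/5) Σ_m Y*_{lm}(Ω₁) Y_{lm}(Ω₂), m = −2…2:
  term(m=-2) = (-0.005896, -0.007411)   from Y*(Ω₁)=(-0.236529, 0.019771), Y(Ω₂)=(0.022152, 0.033184)
  term(m=-1) = (0.038406, -0.079629)   from Y*(Ω₁)=(-0.015674, -0.375688), Y(Ω₂)=(0.207328, 0.110877)
  term(m=+0) = (0.026326, 0.000000)   from Y*(Ω₁)=(0.049387, -0.000000), Y(Ω₂)=(0.533054, 0.000000)
  term(m=+1) = (0.038406, 0.079629)   from Y*(Ω₁)=(0.015674, -0.375688), Y(Ω₂)=(-0.207328, 0.110877)
  term(m=+2) = (-0.005896, 0.007411)   from Y*(Ω₁)=(-0.236529, -0.019771), Y(Ω₂)=(0.022152, -0.033184)
Total Σ_m = (0.091346, 0.000000). Multiply by 2.513274: (0.229578, 0.000000). P_2(cos γ) = 0.229578

0.229578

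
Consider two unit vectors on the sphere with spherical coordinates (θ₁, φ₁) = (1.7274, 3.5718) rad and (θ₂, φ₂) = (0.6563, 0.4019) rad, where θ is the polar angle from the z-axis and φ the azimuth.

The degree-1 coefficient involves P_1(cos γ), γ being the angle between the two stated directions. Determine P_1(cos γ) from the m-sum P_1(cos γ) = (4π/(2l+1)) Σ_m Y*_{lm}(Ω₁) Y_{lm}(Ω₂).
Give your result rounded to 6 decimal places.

-0.726045

Summing Y*_{l m}(θ₁,φ₁)·Y_{l m}(θ₂,φ₂) over m ∈ [−1, 1]; prefactor 4π/(2·1+1) = 4.188790:
  term(m=-1) = -0.07192 - 0.00204j   from Y*(Ω₁)=-0.31017 - 0.14233j, Y(Ω₂)=0.19402 - 0.08246j
  term(m=+0) = -0.02950 + 0.00000j   from Y*(Ω₁)=-0.07620 + 0.00000j, Y(Ω₂)=0.38710 + 0.00000j
  term(m=+1) = -0.07192 + 0.00204j   from Y*(Ω₁)=0.31017 - 0.14233j, Y(Ω₂)=-0.19402 - 0.08246j
Accumulated sum -0.17333 + 0.00000j; after 4π/(2l+1) scaling, -0.72604 + 0.00000j ⇒ P_1 = -0.726045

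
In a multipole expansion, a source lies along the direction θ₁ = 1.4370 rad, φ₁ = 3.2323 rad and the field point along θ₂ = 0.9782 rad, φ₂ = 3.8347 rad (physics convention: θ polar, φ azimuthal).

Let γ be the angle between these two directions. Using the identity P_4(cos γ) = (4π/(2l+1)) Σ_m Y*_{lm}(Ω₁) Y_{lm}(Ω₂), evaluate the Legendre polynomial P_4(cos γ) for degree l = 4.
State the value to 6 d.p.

-0.346753

Summing Y*_{l m}(θ₁,φ₁)·Y_{l m}(θ₂,φ₂) over m ∈ [−4, 4]; prefactor 4π/(2·4+1) = 1.396263:
  [-4]  conj(Y_{4,-4})(Ω₁) = (0.399129, 0.151524) ; Y_{4,-4}(Ω₂) = (-0.195392, -0.075597) ; Δ = (-0.066532, -0.059780)
  [-3]  conj(Y_{4,-3})(Ω₁) = (-0.156552, -0.043685) ; Y_{4,-3}(Ω₂) = (0.194266, 0.348506) ; Δ = (-0.015188, -0.063046)
  [-2]  conj(Y_{4,-2})(Ω₁) = (-0.282922, -0.051897) ; Y_{4,-2}(Ω₂) = (0.050000, -0.267800) ; Δ = (-0.028044, 0.073172)
  [-1]  conj(Y_{4,-1})(Ω₁) = (0.179104, 0.016291) ; Y_{4,-1}(Ω₂) = (0.137650, -0.114329) ; Δ = (0.026516, -0.018234)
  [+0]  conj(Y_{4,0})(Ω₁) = (0.262056, -0.000000) ; Y_{4,0}(Ω₂) = (-0.312329, 0.000000) ; Δ = (-0.081848, 0.000000)
  [+1]  conj(Y_{4,1})(Ω₁) = (-0.179104, 0.016291) ; Y_{4,1}(Ω₂) = (-0.137650, -0.114329) ; Δ = (0.026516, 0.018234)
  [+2]  conj(Y_{4,2})(Ω₁) = (-0.282922, 0.051897) ; Y_{4,2}(Ω₂) = (0.050000, 0.267800) ; Δ = (-0.028044, -0.073172)
  [+3]  conj(Y_{4,3})(Ω₁) = (0.156552, -0.043685) ; Y_{4,3}(Ω₂) = (-0.194266, 0.348506) ; Δ = (-0.015188, 0.063046)
  [+4]  conj(Y_{4,4})(Ω₁) = (0.399129, -0.151524) ; Y_{4,4}(Ω₂) = (-0.195392, 0.075597) ; Δ = (-0.066532, 0.059780)
Accumulated sum (-0.248344, 0.000000); after 4π/(2l+1) scaling, (-0.346753, 0.000000) ⇒ P_4 = -0.346753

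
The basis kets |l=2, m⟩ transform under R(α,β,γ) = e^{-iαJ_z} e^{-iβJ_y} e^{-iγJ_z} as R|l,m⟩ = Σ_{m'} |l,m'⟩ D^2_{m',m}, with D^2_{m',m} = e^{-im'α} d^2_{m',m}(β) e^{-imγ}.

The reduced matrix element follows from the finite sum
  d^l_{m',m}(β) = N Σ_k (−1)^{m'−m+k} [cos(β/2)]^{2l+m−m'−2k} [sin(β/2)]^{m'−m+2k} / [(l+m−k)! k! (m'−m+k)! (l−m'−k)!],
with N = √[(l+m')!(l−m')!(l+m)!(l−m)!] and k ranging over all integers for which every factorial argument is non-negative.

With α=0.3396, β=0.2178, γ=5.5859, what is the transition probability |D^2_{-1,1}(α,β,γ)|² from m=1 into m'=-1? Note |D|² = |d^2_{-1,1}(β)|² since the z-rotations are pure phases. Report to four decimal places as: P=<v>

P=0.0012

D^2_{-1,1}(0.3396,0.2178,5.5859) = e^{-i·-1·0.3396}·d^2_{-1,1}(0.2178)·e^{-i·1·5.5859}. Compute d first:
Half-angle: c=0.994076, s=0.108685. N=√(1·6·6·1)=6.000000
k∈{2,3} keeps every argument non-negative
  k=2: (−1)^0·6.0000/(2)·0.9941^2·0.1087^2 = +0.035019
  k=3: (−1)^1·6.0000/(6)·0.9941^0·0.1087^4 = -0.000140
d^2_{-1,1}(0.2178) = +0.035019 -0.000140 = +0.034879
|D^2_{-1,1}|² = |d^2_{-1,1}(β)|² = (+0.034879)² = 0.001217 (the z-rotation phases have unit modulus)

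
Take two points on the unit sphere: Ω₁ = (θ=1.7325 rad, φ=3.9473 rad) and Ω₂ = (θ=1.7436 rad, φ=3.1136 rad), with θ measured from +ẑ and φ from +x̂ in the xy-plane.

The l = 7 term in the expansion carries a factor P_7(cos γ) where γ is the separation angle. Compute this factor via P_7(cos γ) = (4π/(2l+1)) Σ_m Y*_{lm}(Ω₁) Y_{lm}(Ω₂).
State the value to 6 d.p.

0.205026

Addition theorem: P_7(cos γ) = (4π/15) Σ_m Y*_{lm}(Ω₁) Y_{lm}(Ω₂), m = −7…7:
  m=-7: Y*=-0.364973+0.273578i  Y=-0.441566-0.087649i  product +0.185138-0.088813i
  m=-6: Y*=-0.033841+0.276340i  Y=-0.289869-0.049148i  product +0.023391-0.078439i
  m=-5: Y*=-0.143935-0.176596i  Y=+0.207523+0.029237i  product -0.024707-0.040856i
  m=-4: Y*=-0.297555-0.024226i  Y=+0.308877+0.034730i  product -0.091067-0.017817i
  m=-3: Y*=+0.110335-0.097648i  Y=-0.123697-0.010412i  product -0.014665+0.010930i
  m=-2: Y*=+0.012200-0.300201i  Y=-0.309478-0.017344i  product -0.008983+0.092694i
  m=-1: Y*=+0.079718+0.083023i  Y=+0.089964+0.002519i  product +0.006963+0.007670i
  m=+0: Y*=+0.300053-0.000000i  Y=+0.308577+0.000000i  product +0.092589+0.000000i
  m=+1: Y*=-0.079718+0.083023i  Y=-0.089964+0.002519i  product +0.006963-0.007670i
  m=+2: Y*=+0.012200+0.300201i  Y=-0.309478+0.017344i  product -0.008983-0.092694i
  m=+3: Y*=-0.110335-0.097648i  Y=+0.123697-0.010412i  product -0.014665-0.010930i
  m=+4: Y*=-0.297555+0.024226i  Y=+0.308877-0.034730i  product -0.091067+0.017817i
  m=+5: Y*=+0.143935-0.176596i  Y=-0.207523+0.029237i  product -0.024707+0.040856i
  m=+6: Y*=-0.033841-0.276340i  Y=-0.289869+0.049148i  product +0.023391+0.078439i
  m=+7: Y*=+0.364973+0.273578i  Y=+0.441566-0.087649i  product +0.185138+0.088813i
Σ over m = +0.244732+0.000000i; ×(4π/15) → +0.205026+0.000000i. Real part: 0.205026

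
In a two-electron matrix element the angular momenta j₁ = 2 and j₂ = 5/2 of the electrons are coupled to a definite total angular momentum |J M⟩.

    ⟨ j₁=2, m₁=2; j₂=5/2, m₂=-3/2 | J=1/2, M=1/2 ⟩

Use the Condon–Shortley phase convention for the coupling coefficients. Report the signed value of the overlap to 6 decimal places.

√[2·4!0!1!/6! · 4!0!1!4!1!0!] = √(192/5)
  +(−1)^0/∏(0,4,0,1,0,0)! = 1/24  (running 1/24)
⟨..|..⟩ = √(192/5)·(1/24) = +0.258199

+0.258199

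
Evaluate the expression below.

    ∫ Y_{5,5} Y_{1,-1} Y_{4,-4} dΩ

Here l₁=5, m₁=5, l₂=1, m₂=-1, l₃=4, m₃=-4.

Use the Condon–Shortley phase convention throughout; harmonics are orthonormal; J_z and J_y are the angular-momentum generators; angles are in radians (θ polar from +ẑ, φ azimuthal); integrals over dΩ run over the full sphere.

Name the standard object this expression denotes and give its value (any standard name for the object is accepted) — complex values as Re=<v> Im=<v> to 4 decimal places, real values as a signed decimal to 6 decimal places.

This is a Gaunt coefficient — the integral of a triple product of spherical harmonics over the sphere.
Rules hold: Σm=0, L=10 even, 4≤4≤6.
N = 11·3·9 = 297
Δ = 2!·8!·0!/11! = 1/495
Racah Σ t=1..1: t=1:−1/576 = -1/576
⇒ 3j(5 1 4; 0 0 0)² = 5/99, sgn -1
Racah Σ t=0..0: t=0:+1/80640 = 1/80640
⇒ 3j(5 1 4; 5 -1 -4)² = 1/11, sgn +1
4πI² = N·(3j₀)²·(3jₘ)² = 15/11
I = -1·√(1.36364/4π) = -0.32941575

Gaunt coefficient, -0.329416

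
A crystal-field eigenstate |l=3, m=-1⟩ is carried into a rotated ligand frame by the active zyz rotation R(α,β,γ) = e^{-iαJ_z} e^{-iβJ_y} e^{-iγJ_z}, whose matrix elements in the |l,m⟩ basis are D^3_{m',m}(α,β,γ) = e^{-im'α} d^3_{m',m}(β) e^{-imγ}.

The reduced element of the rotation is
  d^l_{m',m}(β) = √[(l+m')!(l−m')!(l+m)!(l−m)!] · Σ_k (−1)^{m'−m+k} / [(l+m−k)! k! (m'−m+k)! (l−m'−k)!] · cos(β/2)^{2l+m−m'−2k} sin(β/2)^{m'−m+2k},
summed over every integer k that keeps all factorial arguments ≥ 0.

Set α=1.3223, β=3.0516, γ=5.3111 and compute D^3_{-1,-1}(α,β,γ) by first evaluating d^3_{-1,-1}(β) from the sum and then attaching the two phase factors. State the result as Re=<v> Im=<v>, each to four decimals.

Re=0.0113 Im=0.0041

First d^3_{-1,-1}(β=3.0516), then the phase factors e^{-i(-1)α} and e^{-i(-1)γ}:
Half-angle: c=0.044981, s=0.998988. N=√(2·24·2·24)=48.000000
Admissible k: 0..2 (factorial args all ≥0)
  k=0: (−1)^0·48.0000/(48)·0.0450^6·0.9990^0 = +0.000000
  k=1: (−1)^1·48.0000/(6)·0.0450^4·0.9990^2 = -0.000033
  k=2: (−1)^2·48.0000/(8)·0.0450^2·0.9990^4 = +0.012091
d^3_{-1,-1}(3.0516) = +0.000000 -0.000033 +0.012091 = +0.012058
Attach z-rotation phases: D = e^{-i(-1)(1.3223)}·(+0.012058)·e^{-i(-1)(5.3111)} = +0.011326+0.004137i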